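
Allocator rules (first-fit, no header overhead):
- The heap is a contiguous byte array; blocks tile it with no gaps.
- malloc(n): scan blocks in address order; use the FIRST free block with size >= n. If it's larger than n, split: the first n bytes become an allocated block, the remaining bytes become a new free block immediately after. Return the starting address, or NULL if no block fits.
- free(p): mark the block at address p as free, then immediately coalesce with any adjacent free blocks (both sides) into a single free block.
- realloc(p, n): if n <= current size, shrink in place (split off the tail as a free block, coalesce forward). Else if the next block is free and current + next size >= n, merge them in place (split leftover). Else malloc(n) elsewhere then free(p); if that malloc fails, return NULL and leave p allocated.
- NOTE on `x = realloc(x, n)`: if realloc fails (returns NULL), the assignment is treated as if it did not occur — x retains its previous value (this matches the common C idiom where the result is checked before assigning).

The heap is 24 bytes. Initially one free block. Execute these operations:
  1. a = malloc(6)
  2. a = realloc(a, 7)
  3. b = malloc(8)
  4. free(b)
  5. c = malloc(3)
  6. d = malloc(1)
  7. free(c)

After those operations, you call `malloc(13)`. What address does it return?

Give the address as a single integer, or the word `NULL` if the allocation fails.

Op 1: a = malloc(6) -> a = 0; heap: [0-5 ALLOC][6-23 FREE]
Op 2: a = realloc(a, 7) -> a = 0; heap: [0-6 ALLOC][7-23 FREE]
Op 3: b = malloc(8) -> b = 7; heap: [0-6 ALLOC][7-14 ALLOC][15-23 FREE]
Op 4: free(b) -> (freed b); heap: [0-6 ALLOC][7-23 FREE]
Op 5: c = malloc(3) -> c = 7; heap: [0-6 ALLOC][7-9 ALLOC][10-23 FREE]
Op 6: d = malloc(1) -> d = 10; heap: [0-6 ALLOC][7-9 ALLOC][10-10 ALLOC][11-23 FREE]
Op 7: free(c) -> (freed c); heap: [0-6 ALLOC][7-9 FREE][10-10 ALLOC][11-23 FREE]
malloc(13): first-fit scan over [0-6 ALLOC][7-9 FREE][10-10 ALLOC][11-23 FREE] -> 11

Answer: 11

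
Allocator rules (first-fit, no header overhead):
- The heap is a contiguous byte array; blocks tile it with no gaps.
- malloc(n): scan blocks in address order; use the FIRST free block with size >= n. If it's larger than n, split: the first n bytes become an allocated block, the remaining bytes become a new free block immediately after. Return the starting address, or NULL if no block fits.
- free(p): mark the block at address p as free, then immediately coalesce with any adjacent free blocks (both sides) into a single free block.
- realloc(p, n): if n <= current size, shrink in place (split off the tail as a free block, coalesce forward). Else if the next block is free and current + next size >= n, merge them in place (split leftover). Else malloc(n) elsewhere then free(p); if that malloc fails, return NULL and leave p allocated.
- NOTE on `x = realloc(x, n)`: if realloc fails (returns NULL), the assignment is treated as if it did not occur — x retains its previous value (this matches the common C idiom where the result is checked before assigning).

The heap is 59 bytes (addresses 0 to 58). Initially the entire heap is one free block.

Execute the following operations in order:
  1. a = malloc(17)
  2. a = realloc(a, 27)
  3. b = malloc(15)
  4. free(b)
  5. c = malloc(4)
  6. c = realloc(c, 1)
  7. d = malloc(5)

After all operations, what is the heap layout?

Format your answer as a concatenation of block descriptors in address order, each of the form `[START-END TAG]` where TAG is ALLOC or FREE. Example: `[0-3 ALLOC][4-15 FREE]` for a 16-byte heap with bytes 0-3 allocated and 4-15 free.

Op 1: a = malloc(17) -> a = 0; heap: [0-16 ALLOC][17-58 FREE]
Op 2: a = realloc(a, 27) -> a = 0; heap: [0-26 ALLOC][27-58 FREE]
Op 3: b = malloc(15) -> b = 27; heap: [0-26 ALLOC][27-41 ALLOC][42-58 FREE]
Op 4: free(b) -> (freed b); heap: [0-26 ALLOC][27-58 FREE]
Op 5: c = malloc(4) -> c = 27; heap: [0-26 ALLOC][27-30 ALLOC][31-58 FREE]
Op 6: c = realloc(c, 1) -> c = 27; heap: [0-26 ALLOC][27-27 ALLOC][28-58 FREE]
Op 7: d = malloc(5) -> d = 28; heap: [0-26 ALLOC][27-27 ALLOC][28-32 ALLOC][33-58 FREE]

Answer: [0-26 ALLOC][27-27 ALLOC][28-32 ALLOC][33-58 FREE]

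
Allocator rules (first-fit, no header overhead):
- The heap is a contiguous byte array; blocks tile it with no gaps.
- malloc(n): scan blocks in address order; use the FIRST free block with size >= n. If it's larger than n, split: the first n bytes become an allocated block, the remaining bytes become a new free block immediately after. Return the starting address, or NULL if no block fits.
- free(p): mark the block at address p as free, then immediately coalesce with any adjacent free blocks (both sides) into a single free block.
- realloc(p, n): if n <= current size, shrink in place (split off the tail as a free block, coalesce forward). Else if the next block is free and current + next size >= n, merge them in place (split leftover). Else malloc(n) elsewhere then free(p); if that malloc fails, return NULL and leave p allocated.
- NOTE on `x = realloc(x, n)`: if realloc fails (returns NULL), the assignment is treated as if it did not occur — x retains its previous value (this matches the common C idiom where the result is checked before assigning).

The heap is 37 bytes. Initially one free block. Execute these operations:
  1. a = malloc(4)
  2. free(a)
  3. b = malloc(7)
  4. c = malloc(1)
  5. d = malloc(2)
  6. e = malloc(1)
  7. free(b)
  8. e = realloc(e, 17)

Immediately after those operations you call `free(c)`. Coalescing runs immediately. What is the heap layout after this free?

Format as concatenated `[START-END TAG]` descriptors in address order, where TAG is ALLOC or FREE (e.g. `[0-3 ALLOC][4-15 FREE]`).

Op 1: a = malloc(4) -> a = 0; heap: [0-3 ALLOC][4-36 FREE]
Op 2: free(a) -> (freed a); heap: [0-36 FREE]
Op 3: b = malloc(7) -> b = 0; heap: [0-6 ALLOC][7-36 FREE]
Op 4: c = malloc(1) -> c = 7; heap: [0-6 ALLOC][7-7 ALLOC][8-36 FREE]
Op 5: d = malloc(2) -> d = 8; heap: [0-6 ALLOC][7-7 ALLOC][8-9 ALLOC][10-36 FREE]
Op 6: e = malloc(1) -> e = 10; heap: [0-6 ALLOC][7-7 ALLOC][8-9 ALLOC][10-10 ALLOC][11-36 FREE]
Op 7: free(b) -> (freed b); heap: [0-6 FREE][7-7 ALLOC][8-9 ALLOC][10-10 ALLOC][11-36 FREE]
Op 8: e = realloc(e, 17) -> e = 10; heap: [0-6 FREE][7-7 ALLOC][8-9 ALLOC][10-26 ALLOC][27-36 FREE]
free(c): c = 7 -> block [7-7 ALLOC]; mark free, coalesce with adjacent free neighbors -> [0-7 FREE][8-9 ALLOC][10-26 ALLOC][27-36 FREE]

Answer: [0-7 FREE][8-9 ALLOC][10-26 ALLOC][27-36 FREE]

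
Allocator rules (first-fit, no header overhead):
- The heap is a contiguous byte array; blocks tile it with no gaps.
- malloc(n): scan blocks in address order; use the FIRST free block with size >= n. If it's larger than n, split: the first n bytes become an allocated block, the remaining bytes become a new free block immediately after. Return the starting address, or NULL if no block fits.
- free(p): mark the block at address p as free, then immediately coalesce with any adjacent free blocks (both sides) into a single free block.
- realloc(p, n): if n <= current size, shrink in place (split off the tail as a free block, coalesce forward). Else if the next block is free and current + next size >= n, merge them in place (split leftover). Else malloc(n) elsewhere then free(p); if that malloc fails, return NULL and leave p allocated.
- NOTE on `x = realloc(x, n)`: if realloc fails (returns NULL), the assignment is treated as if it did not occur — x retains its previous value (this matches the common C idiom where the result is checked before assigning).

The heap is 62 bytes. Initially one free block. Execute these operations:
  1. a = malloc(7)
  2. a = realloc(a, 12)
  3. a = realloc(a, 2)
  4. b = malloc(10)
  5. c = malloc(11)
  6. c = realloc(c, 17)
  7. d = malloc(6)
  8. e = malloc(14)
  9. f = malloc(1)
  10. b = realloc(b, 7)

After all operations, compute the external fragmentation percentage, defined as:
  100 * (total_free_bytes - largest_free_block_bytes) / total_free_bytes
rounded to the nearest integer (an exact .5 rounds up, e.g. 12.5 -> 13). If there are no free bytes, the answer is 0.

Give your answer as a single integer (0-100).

Answer: 20

Derivation:
Op 1: a = malloc(7) -> a = 0; heap: [0-6 ALLOC][7-61 FREE]
Op 2: a = realloc(a, 12) -> a = 0; heap: [0-11 ALLOC][12-61 FREE]
Op 3: a = realloc(a, 2) -> a = 0; heap: [0-1 ALLOC][2-61 FREE]
Op 4: b = malloc(10) -> b = 2; heap: [0-1 ALLOC][2-11 ALLOC][12-61 FREE]
Op 5: c = malloc(11) -> c = 12; heap: [0-1 ALLOC][2-11 ALLOC][12-22 ALLOC][23-61 FREE]
Op 6: c = realloc(c, 17) -> c = 12; heap: [0-1 ALLOC][2-11 ALLOC][12-28 ALLOC][29-61 FREE]
Op 7: d = malloc(6) -> d = 29; heap: [0-1 ALLOC][2-11 ALLOC][12-28 ALLOC][29-34 ALLOC][35-61 FREE]
Op 8: e = malloc(14) -> e = 35; heap: [0-1 ALLOC][2-11 ALLOC][12-28 ALLOC][29-34 ALLOC][35-48 ALLOC][49-61 FREE]
Op 9: f = malloc(1) -> f = 49; heap: [0-1 ALLOC][2-11 ALLOC][12-28 ALLOC][29-34 ALLOC][35-48 ALLOC][49-49 ALLOC][50-61 FREE]
Op 10: b = realloc(b, 7) -> b = 2; heap: [0-1 ALLOC][2-8 ALLOC][9-11 FREE][12-28 ALLOC][29-34 ALLOC][35-48 ALLOC][49-49 ALLOC][50-61 FREE]
Free blocks: [3 12] total_free=15 largest=12 -> 100*(15-12)/15 = 300/15 = 20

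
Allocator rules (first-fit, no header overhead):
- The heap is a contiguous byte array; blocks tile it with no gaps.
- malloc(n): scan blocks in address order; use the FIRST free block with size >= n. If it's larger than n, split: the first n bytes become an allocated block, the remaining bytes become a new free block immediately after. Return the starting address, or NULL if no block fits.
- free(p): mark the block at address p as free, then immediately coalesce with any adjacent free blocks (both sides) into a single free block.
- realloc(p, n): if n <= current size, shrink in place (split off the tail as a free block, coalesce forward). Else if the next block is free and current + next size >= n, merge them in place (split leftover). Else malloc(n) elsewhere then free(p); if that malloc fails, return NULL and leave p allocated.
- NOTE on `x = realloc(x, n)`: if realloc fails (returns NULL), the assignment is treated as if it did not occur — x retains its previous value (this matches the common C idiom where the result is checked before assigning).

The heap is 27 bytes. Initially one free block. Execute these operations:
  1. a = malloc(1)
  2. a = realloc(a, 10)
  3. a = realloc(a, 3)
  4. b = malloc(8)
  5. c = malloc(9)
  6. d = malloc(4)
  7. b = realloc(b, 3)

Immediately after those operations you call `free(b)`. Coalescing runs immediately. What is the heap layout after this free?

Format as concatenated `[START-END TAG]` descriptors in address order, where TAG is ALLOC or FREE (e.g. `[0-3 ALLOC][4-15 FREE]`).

Answer: [0-2 ALLOC][3-10 FREE][11-19 ALLOC][20-23 ALLOC][24-26 FREE]

Derivation:
Op 1: a = malloc(1) -> a = 0; heap: [0-0 ALLOC][1-26 FREE]
Op 2: a = realloc(a, 10) -> a = 0; heap: [0-9 ALLOC][10-26 FREE]
Op 3: a = realloc(a, 3) -> a = 0; heap: [0-2 ALLOC][3-26 FREE]
Op 4: b = malloc(8) -> b = 3; heap: [0-2 ALLOC][3-10 ALLOC][11-26 FREE]
Op 5: c = malloc(9) -> c = 11; heap: [0-2 ALLOC][3-10 ALLOC][11-19 ALLOC][20-26 FREE]
Op 6: d = malloc(4) -> d = 20; heap: [0-2 ALLOC][3-10 ALLOC][11-19 ALLOC][20-23 ALLOC][24-26 FREE]
Op 7: b = realloc(b, 3) -> b = 3; heap: [0-2 ALLOC][3-5 ALLOC][6-10 FREE][11-19 ALLOC][20-23 ALLOC][24-26 FREE]
free(b): b = 3 -> block [3-5 ALLOC]; mark free, coalesce with adjacent free neighbors -> [0-2 ALLOC][3-10 FREE][11-19 ALLOC][20-23 ALLOC][24-26 FREE]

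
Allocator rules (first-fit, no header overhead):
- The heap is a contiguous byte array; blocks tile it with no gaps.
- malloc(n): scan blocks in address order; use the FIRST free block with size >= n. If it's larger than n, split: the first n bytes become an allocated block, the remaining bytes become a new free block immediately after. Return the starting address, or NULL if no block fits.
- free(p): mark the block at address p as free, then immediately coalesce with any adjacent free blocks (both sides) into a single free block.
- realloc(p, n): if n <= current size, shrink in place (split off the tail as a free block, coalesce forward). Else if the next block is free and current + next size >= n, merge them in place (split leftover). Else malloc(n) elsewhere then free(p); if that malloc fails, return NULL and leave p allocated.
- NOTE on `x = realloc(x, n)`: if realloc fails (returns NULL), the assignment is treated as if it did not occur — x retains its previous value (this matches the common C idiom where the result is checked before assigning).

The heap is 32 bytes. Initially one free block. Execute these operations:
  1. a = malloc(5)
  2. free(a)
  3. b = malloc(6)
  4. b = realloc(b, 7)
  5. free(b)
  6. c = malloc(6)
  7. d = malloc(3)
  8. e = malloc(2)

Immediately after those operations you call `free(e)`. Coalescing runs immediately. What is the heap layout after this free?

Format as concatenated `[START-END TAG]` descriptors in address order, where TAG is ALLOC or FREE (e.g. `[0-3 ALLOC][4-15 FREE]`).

Op 1: a = malloc(5) -> a = 0; heap: [0-4 ALLOC][5-31 FREE]
Op 2: free(a) -> (freed a); heap: [0-31 FREE]
Op 3: b = malloc(6) -> b = 0; heap: [0-5 ALLOC][6-31 FREE]
Op 4: b = realloc(b, 7) -> b = 0; heap: [0-6 ALLOC][7-31 FREE]
Op 5: free(b) -> (freed b); heap: [0-31 FREE]
Op 6: c = malloc(6) -> c = 0; heap: [0-5 ALLOC][6-31 FREE]
Op 7: d = malloc(3) -> d = 6; heap: [0-5 ALLOC][6-8 ALLOC][9-31 FREE]
Op 8: e = malloc(2) -> e = 9; heap: [0-5 ALLOC][6-8 ALLOC][9-10 ALLOC][11-31 FREE]
free(e): e = 9 -> block [9-10 ALLOC]; mark free, coalesce with adjacent free neighbors -> [0-5 ALLOC][6-8 ALLOC][9-31 FREE]

Answer: [0-5 ALLOC][6-8 ALLOC][9-31 FREE]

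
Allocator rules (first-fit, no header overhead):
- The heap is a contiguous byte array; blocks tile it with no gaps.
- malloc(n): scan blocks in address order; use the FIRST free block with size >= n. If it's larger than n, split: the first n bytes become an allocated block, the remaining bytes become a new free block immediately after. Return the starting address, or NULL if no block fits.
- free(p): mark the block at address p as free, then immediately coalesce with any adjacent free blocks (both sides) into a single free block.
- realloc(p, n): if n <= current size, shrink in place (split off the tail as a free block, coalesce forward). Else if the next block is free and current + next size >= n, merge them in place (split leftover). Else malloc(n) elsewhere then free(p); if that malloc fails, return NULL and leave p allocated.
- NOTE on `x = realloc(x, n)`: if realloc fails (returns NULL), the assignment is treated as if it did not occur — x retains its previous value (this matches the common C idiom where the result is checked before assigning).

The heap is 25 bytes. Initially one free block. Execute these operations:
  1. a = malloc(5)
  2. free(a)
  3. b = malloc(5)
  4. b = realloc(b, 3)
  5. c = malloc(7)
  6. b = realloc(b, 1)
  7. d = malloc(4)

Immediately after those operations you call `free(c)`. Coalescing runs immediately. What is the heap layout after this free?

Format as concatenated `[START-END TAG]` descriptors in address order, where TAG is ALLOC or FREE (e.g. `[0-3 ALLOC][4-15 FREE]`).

Answer: [0-0 ALLOC][1-9 FREE][10-13 ALLOC][14-24 FREE]

Derivation:
Op 1: a = malloc(5) -> a = 0; heap: [0-4 ALLOC][5-24 FREE]
Op 2: free(a) -> (freed a); heap: [0-24 FREE]
Op 3: b = malloc(5) -> b = 0; heap: [0-4 ALLOC][5-24 FREE]
Op 4: b = realloc(b, 3) -> b = 0; heap: [0-2 ALLOC][3-24 FREE]
Op 5: c = malloc(7) -> c = 3; heap: [0-2 ALLOC][3-9 ALLOC][10-24 FREE]
Op 6: b = realloc(b, 1) -> b = 0; heap: [0-0 ALLOC][1-2 FREE][3-9 ALLOC][10-24 FREE]
Op 7: d = malloc(4) -> d = 10; heap: [0-0 ALLOC][1-2 FREE][3-9 ALLOC][10-13 ALLOC][14-24 FREE]
free(c): c = 3 -> block [3-9 ALLOC]; mark free, coalesce with adjacent free neighbors -> [0-0 ALLOC][1-9 FREE][10-13 ALLOC][14-24 FREE]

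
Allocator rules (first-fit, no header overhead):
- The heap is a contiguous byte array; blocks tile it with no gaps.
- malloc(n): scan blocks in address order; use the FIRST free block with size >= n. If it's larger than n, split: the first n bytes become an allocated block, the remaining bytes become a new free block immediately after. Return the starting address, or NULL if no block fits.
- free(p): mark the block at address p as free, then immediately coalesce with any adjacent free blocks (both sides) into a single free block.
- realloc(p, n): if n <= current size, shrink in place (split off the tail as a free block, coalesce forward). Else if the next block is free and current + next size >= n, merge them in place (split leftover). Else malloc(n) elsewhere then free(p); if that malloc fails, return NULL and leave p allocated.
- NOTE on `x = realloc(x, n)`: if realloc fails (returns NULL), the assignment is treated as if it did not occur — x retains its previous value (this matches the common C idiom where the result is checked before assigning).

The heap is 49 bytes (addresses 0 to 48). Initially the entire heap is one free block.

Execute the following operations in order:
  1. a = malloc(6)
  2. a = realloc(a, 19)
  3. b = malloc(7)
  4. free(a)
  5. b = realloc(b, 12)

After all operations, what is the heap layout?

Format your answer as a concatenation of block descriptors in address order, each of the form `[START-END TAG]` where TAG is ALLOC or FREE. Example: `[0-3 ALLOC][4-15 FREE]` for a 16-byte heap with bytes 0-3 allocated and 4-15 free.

Answer: [0-18 FREE][19-30 ALLOC][31-48 FREE]

Derivation:
Op 1: a = malloc(6) -> a = 0; heap: [0-5 ALLOC][6-48 FREE]
Op 2: a = realloc(a, 19) -> a = 0; heap: [0-18 ALLOC][19-48 FREE]
Op 3: b = malloc(7) -> b = 19; heap: [0-18 ALLOC][19-25 ALLOC][26-48 FREE]
Op 4: free(a) -> (freed a); heap: [0-18 FREE][19-25 ALLOC][26-48 FREE]
Op 5: b = realloc(b, 12) -> b = 19; heap: [0-18 FREE][19-30 ALLOC][31-48 FREE]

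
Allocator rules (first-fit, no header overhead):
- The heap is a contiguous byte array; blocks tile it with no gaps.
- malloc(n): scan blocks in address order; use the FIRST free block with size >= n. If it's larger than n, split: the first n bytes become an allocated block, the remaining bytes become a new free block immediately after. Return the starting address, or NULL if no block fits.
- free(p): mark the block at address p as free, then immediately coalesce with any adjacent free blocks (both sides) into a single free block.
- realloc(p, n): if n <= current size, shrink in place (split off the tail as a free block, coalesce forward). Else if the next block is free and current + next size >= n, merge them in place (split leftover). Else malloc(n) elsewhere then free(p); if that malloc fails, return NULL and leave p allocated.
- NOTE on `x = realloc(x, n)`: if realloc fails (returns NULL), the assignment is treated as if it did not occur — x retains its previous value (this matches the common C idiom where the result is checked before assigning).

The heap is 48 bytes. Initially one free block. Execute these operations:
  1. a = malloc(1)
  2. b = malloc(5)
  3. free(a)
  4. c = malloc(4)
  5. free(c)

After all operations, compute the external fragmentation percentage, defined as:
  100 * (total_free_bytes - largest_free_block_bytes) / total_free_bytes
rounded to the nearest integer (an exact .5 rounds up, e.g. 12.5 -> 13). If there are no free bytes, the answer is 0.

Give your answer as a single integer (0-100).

Op 1: a = malloc(1) -> a = 0; heap: [0-0 ALLOC][1-47 FREE]
Op 2: b = malloc(5) -> b = 1; heap: [0-0 ALLOC][1-5 ALLOC][6-47 FREE]
Op 3: free(a) -> (freed a); heap: [0-0 FREE][1-5 ALLOC][6-47 FREE]
Op 4: c = malloc(4) -> c = 6; heap: [0-0 FREE][1-5 ALLOC][6-9 ALLOC][10-47 FREE]
Op 5: free(c) -> (freed c); heap: [0-0 FREE][1-5 ALLOC][6-47 FREE]
Free blocks: [1 42] total_free=43 largest=42 -> 100*(43-42)/43 = 100/43 ≈ 2.326 -> rounds to 2

Answer: 2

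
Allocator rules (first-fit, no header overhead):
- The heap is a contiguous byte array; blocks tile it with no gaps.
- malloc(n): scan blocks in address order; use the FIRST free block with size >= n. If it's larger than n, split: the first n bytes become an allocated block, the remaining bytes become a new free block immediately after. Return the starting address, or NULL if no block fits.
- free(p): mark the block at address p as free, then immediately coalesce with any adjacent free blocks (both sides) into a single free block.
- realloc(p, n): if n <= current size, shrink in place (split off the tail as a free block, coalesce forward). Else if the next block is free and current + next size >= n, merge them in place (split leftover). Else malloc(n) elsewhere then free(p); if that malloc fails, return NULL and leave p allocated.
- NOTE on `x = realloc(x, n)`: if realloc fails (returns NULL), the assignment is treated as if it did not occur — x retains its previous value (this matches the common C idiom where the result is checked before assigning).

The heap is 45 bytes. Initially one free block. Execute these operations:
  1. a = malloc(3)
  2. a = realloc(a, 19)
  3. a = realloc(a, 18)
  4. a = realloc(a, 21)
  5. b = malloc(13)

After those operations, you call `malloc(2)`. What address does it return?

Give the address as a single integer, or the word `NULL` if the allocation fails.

Op 1: a = malloc(3) -> a = 0; heap: [0-2 ALLOC][3-44 FREE]
Op 2: a = realloc(a, 19) -> a = 0; heap: [0-18 ALLOC][19-44 FREE]
Op 3: a = realloc(a, 18) -> a = 0; heap: [0-17 ALLOC][18-44 FREE]
Op 4: a = realloc(a, 21) -> a = 0; heap: [0-20 ALLOC][21-44 FREE]
Op 5: b = malloc(13) -> b = 21; heap: [0-20 ALLOC][21-33 ALLOC][34-44 FREE]
malloc(2): first-fit scan over [0-20 ALLOC][21-33 ALLOC][34-44 FREE] -> 34

Answer: 34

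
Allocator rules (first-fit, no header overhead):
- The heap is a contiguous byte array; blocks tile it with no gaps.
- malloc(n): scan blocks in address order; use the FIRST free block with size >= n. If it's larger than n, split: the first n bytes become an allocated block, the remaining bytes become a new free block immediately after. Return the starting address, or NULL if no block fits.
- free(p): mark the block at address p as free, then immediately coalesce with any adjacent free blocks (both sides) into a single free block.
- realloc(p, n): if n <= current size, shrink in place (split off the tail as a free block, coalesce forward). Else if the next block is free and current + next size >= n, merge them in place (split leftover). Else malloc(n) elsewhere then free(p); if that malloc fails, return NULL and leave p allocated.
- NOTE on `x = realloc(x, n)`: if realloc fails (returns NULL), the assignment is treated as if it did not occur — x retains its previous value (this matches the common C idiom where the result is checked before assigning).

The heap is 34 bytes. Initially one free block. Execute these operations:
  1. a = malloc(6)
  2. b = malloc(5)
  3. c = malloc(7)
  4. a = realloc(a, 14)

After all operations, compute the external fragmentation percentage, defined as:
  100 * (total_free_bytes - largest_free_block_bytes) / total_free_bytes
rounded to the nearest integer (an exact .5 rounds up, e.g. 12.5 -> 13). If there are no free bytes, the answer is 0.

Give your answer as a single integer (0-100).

Op 1: a = malloc(6) -> a = 0; heap: [0-5 ALLOC][6-33 FREE]
Op 2: b = malloc(5) -> b = 6; heap: [0-5 ALLOC][6-10 ALLOC][11-33 FREE]
Op 3: c = malloc(7) -> c = 11; heap: [0-5 ALLOC][6-10 ALLOC][11-17 ALLOC][18-33 FREE]
Op 4: a = realloc(a, 14) -> a = 18; heap: [0-5 FREE][6-10 ALLOC][11-17 ALLOC][18-31 ALLOC][32-33 FREE]
Free blocks: [6 2] total_free=8 largest=6 -> 100*(8-6)/8 = 200/8 = 25

Answer: 25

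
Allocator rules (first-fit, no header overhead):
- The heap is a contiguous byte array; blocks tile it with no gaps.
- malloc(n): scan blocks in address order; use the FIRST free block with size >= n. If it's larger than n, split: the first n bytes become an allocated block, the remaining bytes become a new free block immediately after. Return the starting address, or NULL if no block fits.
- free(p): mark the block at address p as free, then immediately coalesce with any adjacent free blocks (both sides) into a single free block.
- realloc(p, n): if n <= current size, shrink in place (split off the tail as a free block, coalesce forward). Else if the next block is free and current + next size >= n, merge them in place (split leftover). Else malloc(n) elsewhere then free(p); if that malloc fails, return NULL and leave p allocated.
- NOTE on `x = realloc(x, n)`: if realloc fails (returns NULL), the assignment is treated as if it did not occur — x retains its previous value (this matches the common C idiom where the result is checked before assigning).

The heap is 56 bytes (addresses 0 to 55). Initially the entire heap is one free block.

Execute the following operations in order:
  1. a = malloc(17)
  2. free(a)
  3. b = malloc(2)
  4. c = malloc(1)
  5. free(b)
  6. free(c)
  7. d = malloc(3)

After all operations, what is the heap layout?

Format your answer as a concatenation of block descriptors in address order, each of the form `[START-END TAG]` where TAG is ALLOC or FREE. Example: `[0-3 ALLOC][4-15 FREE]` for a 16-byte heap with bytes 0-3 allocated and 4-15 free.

Answer: [0-2 ALLOC][3-55 FREE]

Derivation:
Op 1: a = malloc(17) -> a = 0; heap: [0-16 ALLOC][17-55 FREE]
Op 2: free(a) -> (freed a); heap: [0-55 FREE]
Op 3: b = malloc(2) -> b = 0; heap: [0-1 ALLOC][2-55 FREE]
Op 4: c = malloc(1) -> c = 2; heap: [0-1 ALLOC][2-2 ALLOC][3-55 FREE]
Op 5: free(b) -> (freed b); heap: [0-1 FREE][2-2 ALLOC][3-55 FREE]
Op 6: free(c) -> (freed c); heap: [0-55 FREE]
Op 7: d = malloc(3) -> d = 0; heap: [0-2 ALLOC][3-55 FREE]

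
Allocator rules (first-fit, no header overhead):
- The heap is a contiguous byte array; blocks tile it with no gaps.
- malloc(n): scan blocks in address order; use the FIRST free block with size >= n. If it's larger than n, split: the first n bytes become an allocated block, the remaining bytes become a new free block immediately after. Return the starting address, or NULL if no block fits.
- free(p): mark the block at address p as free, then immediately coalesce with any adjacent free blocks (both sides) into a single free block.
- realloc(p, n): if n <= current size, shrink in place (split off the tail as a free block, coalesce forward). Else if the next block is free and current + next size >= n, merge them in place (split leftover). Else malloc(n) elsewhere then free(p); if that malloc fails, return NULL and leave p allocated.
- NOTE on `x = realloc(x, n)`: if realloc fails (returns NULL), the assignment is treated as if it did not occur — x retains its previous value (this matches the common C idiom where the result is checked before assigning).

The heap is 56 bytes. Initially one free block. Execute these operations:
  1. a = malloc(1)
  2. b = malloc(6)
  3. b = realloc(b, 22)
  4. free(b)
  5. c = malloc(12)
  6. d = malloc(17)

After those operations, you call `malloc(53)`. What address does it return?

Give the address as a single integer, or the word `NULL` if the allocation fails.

Op 1: a = malloc(1) -> a = 0; heap: [0-0 ALLOC][1-55 FREE]
Op 2: b = malloc(6) -> b = 1; heap: [0-0 ALLOC][1-6 ALLOC][7-55 FREE]
Op 3: b = realloc(b, 22) -> b = 1; heap: [0-0 ALLOC][1-22 ALLOC][23-55 FREE]
Op 4: free(b) -> (freed b); heap: [0-0 ALLOC][1-55 FREE]
Op 5: c = malloc(12) -> c = 1; heap: [0-0 ALLOC][1-12 ALLOC][13-55 FREE]
Op 6: d = malloc(17) -> d = 13; heap: [0-0 ALLOC][1-12 ALLOC][13-29 ALLOC][30-55 FREE]
malloc(53): first-fit scan over [0-0 ALLOC][1-12 ALLOC][13-29 ALLOC][30-55 FREE] -> NULL

Answer: NULL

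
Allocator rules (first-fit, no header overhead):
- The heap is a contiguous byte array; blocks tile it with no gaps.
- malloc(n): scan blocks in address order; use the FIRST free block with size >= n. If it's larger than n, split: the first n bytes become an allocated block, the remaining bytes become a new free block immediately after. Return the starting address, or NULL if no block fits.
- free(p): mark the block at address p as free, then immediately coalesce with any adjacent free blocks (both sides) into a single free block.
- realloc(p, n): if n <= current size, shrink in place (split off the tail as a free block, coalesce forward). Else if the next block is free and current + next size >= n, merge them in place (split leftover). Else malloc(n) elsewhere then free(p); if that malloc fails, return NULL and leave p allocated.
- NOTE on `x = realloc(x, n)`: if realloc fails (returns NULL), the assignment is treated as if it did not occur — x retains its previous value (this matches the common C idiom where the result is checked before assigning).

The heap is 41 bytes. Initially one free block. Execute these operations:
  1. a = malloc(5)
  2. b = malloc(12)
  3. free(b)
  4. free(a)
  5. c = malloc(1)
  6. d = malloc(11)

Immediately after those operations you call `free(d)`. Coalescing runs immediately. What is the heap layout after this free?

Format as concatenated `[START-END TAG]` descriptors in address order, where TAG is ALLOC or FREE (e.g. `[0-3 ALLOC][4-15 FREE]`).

Op 1: a = malloc(5) -> a = 0; heap: [0-4 ALLOC][5-40 FREE]
Op 2: b = malloc(12) -> b = 5; heap: [0-4 ALLOC][5-16 ALLOC][17-40 FREE]
Op 3: free(b) -> (freed b); heap: [0-4 ALLOC][5-40 FREE]
Op 4: free(a) -> (freed a); heap: [0-40 FREE]
Op 5: c = malloc(1) -> c = 0; heap: [0-0 ALLOC][1-40 FREE]
Op 6: d = malloc(11) -> d = 1; heap: [0-0 ALLOC][1-11 ALLOC][12-40 FREE]
free(d): d = 1 -> block [1-11 ALLOC]; mark free, coalesce with adjacent free neighbors -> [0-0 ALLOC][1-40 FREE]

Answer: [0-0 ALLOC][1-40 FREE]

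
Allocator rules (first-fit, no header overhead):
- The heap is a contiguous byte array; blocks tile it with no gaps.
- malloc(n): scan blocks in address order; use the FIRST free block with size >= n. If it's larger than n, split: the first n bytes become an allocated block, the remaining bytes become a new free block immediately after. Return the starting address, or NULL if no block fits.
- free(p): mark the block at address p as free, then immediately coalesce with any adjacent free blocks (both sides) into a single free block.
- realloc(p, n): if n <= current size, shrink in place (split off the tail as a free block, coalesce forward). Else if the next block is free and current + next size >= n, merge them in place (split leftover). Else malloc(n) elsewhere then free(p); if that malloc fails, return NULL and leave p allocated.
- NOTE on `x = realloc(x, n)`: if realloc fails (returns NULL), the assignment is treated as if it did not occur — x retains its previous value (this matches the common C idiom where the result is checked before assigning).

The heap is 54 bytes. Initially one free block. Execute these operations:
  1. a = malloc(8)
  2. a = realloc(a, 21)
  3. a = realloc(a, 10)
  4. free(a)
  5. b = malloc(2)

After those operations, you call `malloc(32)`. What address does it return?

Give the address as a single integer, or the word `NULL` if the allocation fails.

Op 1: a = malloc(8) -> a = 0; heap: [0-7 ALLOC][8-53 FREE]
Op 2: a = realloc(a, 21) -> a = 0; heap: [0-20 ALLOC][21-53 FREE]
Op 3: a = realloc(a, 10) -> a = 0; heap: [0-9 ALLOC][10-53 FREE]
Op 4: free(a) -> (freed a); heap: [0-53 FREE]
Op 5: b = malloc(2) -> b = 0; heap: [0-1 ALLOC][2-53 FREE]
malloc(32): first-fit scan over [0-1 ALLOC][2-53 FREE] -> 2

Answer: 2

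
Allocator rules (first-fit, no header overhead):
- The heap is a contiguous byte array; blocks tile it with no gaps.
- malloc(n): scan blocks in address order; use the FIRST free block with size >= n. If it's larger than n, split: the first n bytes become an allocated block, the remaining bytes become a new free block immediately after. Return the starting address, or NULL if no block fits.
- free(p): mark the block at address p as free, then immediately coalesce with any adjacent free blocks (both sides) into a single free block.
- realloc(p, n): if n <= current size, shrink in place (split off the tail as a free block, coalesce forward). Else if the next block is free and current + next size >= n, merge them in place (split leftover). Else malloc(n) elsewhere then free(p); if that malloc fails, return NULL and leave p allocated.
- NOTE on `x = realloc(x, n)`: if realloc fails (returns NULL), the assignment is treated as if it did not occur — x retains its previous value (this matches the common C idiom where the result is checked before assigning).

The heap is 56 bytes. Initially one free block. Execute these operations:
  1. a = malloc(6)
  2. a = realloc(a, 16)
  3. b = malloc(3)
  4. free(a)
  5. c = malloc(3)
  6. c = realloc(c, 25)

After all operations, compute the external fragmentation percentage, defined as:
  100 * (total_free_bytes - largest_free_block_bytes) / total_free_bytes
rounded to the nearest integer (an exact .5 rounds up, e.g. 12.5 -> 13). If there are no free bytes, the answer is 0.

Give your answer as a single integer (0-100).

Answer: 43

Derivation:
Op 1: a = malloc(6) -> a = 0; heap: [0-5 ALLOC][6-55 FREE]
Op 2: a = realloc(a, 16) -> a = 0; heap: [0-15 ALLOC][16-55 FREE]
Op 3: b = malloc(3) -> b = 16; heap: [0-15 ALLOC][16-18 ALLOC][19-55 FREE]
Op 4: free(a) -> (freed a); heap: [0-15 FREE][16-18 ALLOC][19-55 FREE]
Op 5: c = malloc(3) -> c = 0; heap: [0-2 ALLOC][3-15 FREE][16-18 ALLOC][19-55 FREE]
Op 6: c = realloc(c, 25) -> c = 19; heap: [0-15 FREE][16-18 ALLOC][19-43 ALLOC][44-55 FREE]
Free blocks: [16 12] total_free=28 largest=16 -> 100*(28-16)/28 = 1200/28 ≈ 42.857 -> rounds to 43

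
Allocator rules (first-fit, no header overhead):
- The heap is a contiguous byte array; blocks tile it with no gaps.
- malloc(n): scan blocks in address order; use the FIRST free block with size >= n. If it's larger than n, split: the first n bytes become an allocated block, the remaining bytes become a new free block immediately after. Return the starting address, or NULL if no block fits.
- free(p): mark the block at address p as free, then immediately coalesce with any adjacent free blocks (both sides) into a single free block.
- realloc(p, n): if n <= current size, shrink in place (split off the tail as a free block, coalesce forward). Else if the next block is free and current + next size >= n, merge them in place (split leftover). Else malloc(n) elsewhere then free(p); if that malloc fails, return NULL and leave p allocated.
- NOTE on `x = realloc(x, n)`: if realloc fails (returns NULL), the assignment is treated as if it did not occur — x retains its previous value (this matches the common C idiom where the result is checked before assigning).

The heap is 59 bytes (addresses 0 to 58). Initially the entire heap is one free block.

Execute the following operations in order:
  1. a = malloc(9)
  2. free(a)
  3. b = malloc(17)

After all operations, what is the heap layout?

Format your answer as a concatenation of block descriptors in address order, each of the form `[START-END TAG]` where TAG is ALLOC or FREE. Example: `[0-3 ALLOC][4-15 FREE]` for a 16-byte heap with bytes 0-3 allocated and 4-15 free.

Op 1: a = malloc(9) -> a = 0; heap: [0-8 ALLOC][9-58 FREE]
Op 2: free(a) -> (freed a); heap: [0-58 FREE]
Op 3: b = malloc(17) -> b = 0; heap: [0-16 ALLOC][17-58 FREE]

Answer: [0-16 ALLOC][17-58 FREE]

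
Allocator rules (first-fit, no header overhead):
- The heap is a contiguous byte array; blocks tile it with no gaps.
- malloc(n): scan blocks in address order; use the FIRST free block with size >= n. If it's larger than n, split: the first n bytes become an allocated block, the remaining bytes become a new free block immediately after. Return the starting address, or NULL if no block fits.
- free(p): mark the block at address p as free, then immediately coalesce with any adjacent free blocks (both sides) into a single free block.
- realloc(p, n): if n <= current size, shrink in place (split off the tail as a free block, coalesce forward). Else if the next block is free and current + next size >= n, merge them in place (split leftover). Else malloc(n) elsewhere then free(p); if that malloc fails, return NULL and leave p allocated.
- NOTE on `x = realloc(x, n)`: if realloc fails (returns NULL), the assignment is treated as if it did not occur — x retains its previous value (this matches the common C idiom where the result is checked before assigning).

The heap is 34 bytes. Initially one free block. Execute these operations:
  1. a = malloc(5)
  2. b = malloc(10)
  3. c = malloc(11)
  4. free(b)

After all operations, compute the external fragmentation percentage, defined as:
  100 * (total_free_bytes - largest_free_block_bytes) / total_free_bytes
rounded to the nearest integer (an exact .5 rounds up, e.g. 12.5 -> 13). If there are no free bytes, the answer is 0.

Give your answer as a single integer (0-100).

Op 1: a = malloc(5) -> a = 0; heap: [0-4 ALLOC][5-33 FREE]
Op 2: b = malloc(10) -> b = 5; heap: [0-4 ALLOC][5-14 ALLOC][15-33 FREE]
Op 3: c = malloc(11) -> c = 15; heap: [0-4 ALLOC][5-14 ALLOC][15-25 ALLOC][26-33 FREE]
Op 4: free(b) -> (freed b); heap: [0-4 ALLOC][5-14 FREE][15-25 ALLOC][26-33 FREE]
Free blocks: [10 8] total_free=18 largest=10 -> 100*(18-10)/18 = 800/18 ≈ 44.444 -> rounds to 44

Answer: 44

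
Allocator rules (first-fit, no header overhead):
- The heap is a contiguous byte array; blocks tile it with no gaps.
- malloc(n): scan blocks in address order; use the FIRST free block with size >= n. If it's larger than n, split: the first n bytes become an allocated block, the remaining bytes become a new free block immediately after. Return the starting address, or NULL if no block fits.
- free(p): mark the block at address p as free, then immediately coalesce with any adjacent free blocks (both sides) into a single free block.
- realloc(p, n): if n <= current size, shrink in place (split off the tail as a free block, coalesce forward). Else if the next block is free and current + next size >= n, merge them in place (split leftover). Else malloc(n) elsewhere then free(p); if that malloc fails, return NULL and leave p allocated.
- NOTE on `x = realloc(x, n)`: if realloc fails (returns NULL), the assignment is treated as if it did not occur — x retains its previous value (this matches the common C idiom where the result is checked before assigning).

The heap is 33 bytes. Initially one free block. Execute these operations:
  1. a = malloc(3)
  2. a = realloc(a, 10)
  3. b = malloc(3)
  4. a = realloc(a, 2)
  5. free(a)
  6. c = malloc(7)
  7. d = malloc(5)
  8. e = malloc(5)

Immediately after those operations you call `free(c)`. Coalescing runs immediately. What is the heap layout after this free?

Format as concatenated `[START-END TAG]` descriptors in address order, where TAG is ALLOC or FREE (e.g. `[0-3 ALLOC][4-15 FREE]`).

Op 1: a = malloc(3) -> a = 0; heap: [0-2 ALLOC][3-32 FREE]
Op 2: a = realloc(a, 10) -> a = 0; heap: [0-9 ALLOC][10-32 FREE]
Op 3: b = malloc(3) -> b = 10; heap: [0-9 ALLOC][10-12 ALLOC][13-32 FREE]
Op 4: a = realloc(a, 2) -> a = 0; heap: [0-1 ALLOC][2-9 FREE][10-12 ALLOC][13-32 FREE]
Op 5: free(a) -> (freed a); heap: [0-9 FREE][10-12 ALLOC][13-32 FREE]
Op 6: c = malloc(7) -> c = 0; heap: [0-6 ALLOC][7-9 FREE][10-12 ALLOC][13-32 FREE]
Op 7: d = malloc(5) -> d = 13; heap: [0-6 ALLOC][7-9 FREE][10-12 ALLOC][13-17 ALLOC][18-32 FREE]
Op 8: e = malloc(5) -> e = 18; heap: [0-6 ALLOC][7-9 FREE][10-12 ALLOC][13-17 ALLOC][18-22 ALLOC][23-32 FREE]
free(c): c = 0 -> block [0-6 ALLOC]; mark free, coalesce with adjacent free neighbors -> [0-9 FREE][10-12 ALLOC][13-17 ALLOC][18-22 ALLOC][23-32 FREE]

Answer: [0-9 FREE][10-12 ALLOC][13-17 ALLOC][18-22 ALLOC][23-32 FREE]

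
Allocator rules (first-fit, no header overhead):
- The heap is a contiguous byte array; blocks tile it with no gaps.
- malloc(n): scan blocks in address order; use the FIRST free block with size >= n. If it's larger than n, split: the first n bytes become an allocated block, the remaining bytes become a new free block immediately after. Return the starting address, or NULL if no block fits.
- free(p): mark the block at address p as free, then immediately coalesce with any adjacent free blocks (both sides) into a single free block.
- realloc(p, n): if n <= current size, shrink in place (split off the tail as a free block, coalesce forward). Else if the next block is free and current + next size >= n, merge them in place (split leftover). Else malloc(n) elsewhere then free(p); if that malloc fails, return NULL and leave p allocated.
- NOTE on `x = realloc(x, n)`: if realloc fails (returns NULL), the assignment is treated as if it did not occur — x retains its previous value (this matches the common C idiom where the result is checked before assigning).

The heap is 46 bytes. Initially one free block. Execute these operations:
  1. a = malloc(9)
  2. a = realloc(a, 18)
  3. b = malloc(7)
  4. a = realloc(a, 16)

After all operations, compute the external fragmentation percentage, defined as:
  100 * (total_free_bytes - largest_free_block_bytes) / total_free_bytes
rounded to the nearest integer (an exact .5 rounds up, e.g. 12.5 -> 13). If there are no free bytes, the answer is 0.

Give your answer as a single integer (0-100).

Op 1: a = malloc(9) -> a = 0; heap: [0-8 ALLOC][9-45 FREE]
Op 2: a = realloc(a, 18) -> a = 0; heap: [0-17 ALLOC][18-45 FREE]
Op 3: b = malloc(7) -> b = 18; heap: [0-17 ALLOC][18-24 ALLOC][25-45 FREE]
Op 4: a = realloc(a, 16) -> a = 0; heap: [0-15 ALLOC][16-17 FREE][18-24 ALLOC][25-45 FREE]
Free blocks: [2 21] total_free=23 largest=21 -> 100*(23-21)/23 = 200/23 ≈ 8.696 -> rounds to 9

Answer: 9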